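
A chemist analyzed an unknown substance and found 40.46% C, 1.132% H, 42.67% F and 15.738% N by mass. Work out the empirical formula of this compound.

Assume 100 g: 40.46 g C, 1.132 g H, 42.67 g F, 15.738 g N.
C: 40.46 g ÷ 12.01 g/mol = 3.369 mol
H: 1.132 g ÷ 1.008 g/mol = 1.123 mol
F: 42.67 g ÷ 19.00 g/mol = 2.246 mol
N: 15.738 g ÷ 14.01 g/mol = 1.123 mol
Ratios (÷ 1.123): C 3.000, H 1.000, F 2.000, N 1.000
≈ 3:1:2:1 → C3HF2N

C3HF2N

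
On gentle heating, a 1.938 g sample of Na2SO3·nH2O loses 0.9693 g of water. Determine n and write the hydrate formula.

Mass of anhydrous Na2SO3 = 1.938 − 0.9693 = 0.9687 g
mol H2O = 0.9693 / 18.02 = 0.05379
Molar mass of Na2SO3 = 126.05 g/mol → mol Na2SO3 = 0.9687 / 126.05 = 0.007685
n = 0.05379 / 0.007685 = 7.00 ≈ 7 → Na2SO3·7H2O

Na2SO3·7H2O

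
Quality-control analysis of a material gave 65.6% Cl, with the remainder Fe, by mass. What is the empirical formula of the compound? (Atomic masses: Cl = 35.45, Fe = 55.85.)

Cl3Fe

Assume 100 g: 65.6 g Cl, 34.4 g Fe.
n(Cl) = 65.6/35.45 = 1.85, n(Fe) = 34.4/55.85 = 0.6159
Divide by the smallest (0.6159 mol Fe): Cl 3.004, Fe 1.000
≈ 3:1 → Cl3Fe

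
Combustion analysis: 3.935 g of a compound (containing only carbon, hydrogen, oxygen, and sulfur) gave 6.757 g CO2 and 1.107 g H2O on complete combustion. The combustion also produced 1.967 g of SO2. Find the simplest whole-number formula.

mol C = 6.757 / 44.01 = 0.1535; mass C = 0.1535 × 12.01 = 1.844 g
mol H = 2 × (1.107 / 18.02) = 0.1229; mass H = 0.1229 × 1.008 = 0.1238 g
mol S = 1.967 / 64.07 = 0.03070; mass S = 0.9846 g
mass O = 3.935 − (2.952) = 0.9826 g → mol O = 0.06142
Smallest is S at 0.0307 mol; normalising gives C 5.001, H 4.002, O 2.000, S 1.000
≈ 5:4:2:1 → C5H4O2S

C5H4O2S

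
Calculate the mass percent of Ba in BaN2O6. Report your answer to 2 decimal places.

Molar mass = 1(137.33) + 2(14.01) + 6(16.00) = 261.350 g/mol
Mass of Ba per mole = 1 × 137.33 = 137.330 g
% Ba = 137.330 / 261.350 × 100 = 52.55%

52.55%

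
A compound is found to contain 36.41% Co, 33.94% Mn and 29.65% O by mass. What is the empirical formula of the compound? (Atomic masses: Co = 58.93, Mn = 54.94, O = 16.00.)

Assume 100 g: 36.41 g Co, 33.94 g Mn, 29.65 g O.
n(Co) = 36.41/58.93 = 0.6179, n(Mn) = 33.94/54.94 = 0.6178, n(O) = 29.65/16.00 = 1.853
Divide by the smallest (0.6178 mol Mn): Co 1.000, Mn 1.000, O 3.000
→ CoMnO3

CoMnO3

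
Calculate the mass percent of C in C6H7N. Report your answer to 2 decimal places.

77.38%

Molar mass = 6(12.01) + 7(1.008) + 1(14.01) = 93.126 g/mol
Mass of C per mole = 6 × 12.01 = 72.060 g
% C = 72.060 / 93.126 × 100 = 77.38%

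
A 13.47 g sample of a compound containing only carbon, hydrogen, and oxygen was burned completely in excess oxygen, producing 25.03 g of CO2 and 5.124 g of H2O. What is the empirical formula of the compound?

C3H3O2

mol C = 25.03 / 44.01 = 0.5687; mass C = 0.5687 × 12.01 = 6.830 g
mol H = 2 × (5.124 / 18.02) = 0.5687; mass H = 0.5687 × 1.008 = 0.5733 g
mass O = 13.47 − (7.404) = 6.066 g → mol O = 0.3791
Divide by the smallest (0.3791 mol O): C 1.500, H 1.500, O 1.000
Multiply by 2: C 3.00, H 3.00, O 2.00 → C3H3O2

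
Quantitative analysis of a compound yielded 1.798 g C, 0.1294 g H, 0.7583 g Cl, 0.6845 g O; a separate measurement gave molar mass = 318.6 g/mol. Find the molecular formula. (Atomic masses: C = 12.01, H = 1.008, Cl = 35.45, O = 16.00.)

C14H12Cl2O4

n(C) = 1.798/12.01 = 0.1497, n(H) = 0.1294/1.008 = 0.1284, n(Cl) = 0.7583/35.45 = 0.02139, n(O) = 0.6845/16.00 = 0.04278
Smallest is Cl at 0.02139 mol; normalising gives C 6.999, H 6.001, Cl 1.000, O 2.000
Ratio ≈ 7:6:1:2, so the empirical formula is C7H6ClO2
Empirical-formula mass = 157.57 g/mol
n = 318.6 / 157.57 = 2.02 ≈ 2
Molecular formula = (C7H6ClO2)×2 = C14H12Cl2O4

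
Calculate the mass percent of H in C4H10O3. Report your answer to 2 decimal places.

9.50%

Molar mass = 4(12.01) + 10(1.008) + 3(16.00) = 106.120 g/mol
Mass of H per mole = 10 × 1.008 = 10.080 g
% H = 10.080 / 106.120 × 100 = 9.50%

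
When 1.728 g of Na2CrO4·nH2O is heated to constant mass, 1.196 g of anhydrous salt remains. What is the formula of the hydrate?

Mass of water lost = 1.728 − 1.196 = 0.532 g → 0.532 / 18.02 = 0.02952 mol H2O
Molar mass of Na2CrO4 = 161.98 g/mol → mol Na2CrO4 = 1.196 / 161.98 = 0.007384
n = 0.02952 / 0.007384 = 4.00 ≈ 4 → Na2CrO4·4H2O

Na2CrO4·4H2O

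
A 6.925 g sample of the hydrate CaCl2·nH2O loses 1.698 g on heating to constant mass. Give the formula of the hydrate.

Mass of anhydrous CaCl2 = 6.925 − 1.698 = 5.227 g
mol H2O = 1.698 / 18.02 = 0.09423
Molar mass of CaCl2 = 110.98 g/mol → mol CaCl2 = 5.227 / 110.98 = 0.0471
n = 0.09423 / 0.0471 = 2.00 ≈ 2 → CaCl2·2H2O

CaCl2·2H2O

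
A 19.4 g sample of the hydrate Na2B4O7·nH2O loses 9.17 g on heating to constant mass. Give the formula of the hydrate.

Mass of anhydrous Na2B4O7 = 19.4 − 9.17 = 10.23 g
mol H2O = 9.17 / 18.02 = 0.5089
Molar mass of Na2B4O7 = 201.22 g/mol → mol Na2B4O7 = 10.23 / 201.22 = 0.05084
n = 0.5089 / 0.05084 = 10.01 ≈ 10 → Na2B4O7·10H2O

Na2B4O7·10H2O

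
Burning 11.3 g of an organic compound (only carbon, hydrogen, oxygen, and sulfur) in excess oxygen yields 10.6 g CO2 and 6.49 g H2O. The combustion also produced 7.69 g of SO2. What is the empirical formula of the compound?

C2H6O2S

mol C = 10.6 / 44.01 = 0.2409; mass C = 0.2409 × 12.01 = 2.893 g
mol H = 2 × (6.49 / 18.02) = 0.7203; mass H = 0.7203 × 1.008 = 0.7261 g
mol S = 7.69 / 64.07 = 0.1200; mass S = 3.849 g
mass O = 11.3 − (7.468) = 3.832 g → mol O = 0.2395
Smallest is S at 0.12 mol; normalising gives C 2.007, H 6.001, O 1.995, S 1.000
→ C2H6O2S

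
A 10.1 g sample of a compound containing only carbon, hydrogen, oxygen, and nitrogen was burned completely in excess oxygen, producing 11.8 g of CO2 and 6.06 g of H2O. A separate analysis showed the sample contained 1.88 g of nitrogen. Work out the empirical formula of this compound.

C2H5NO2

mol C = 11.8 / 44.01 = 0.2681; mass C = 0.2681 × 12.01 = 3.220 g
mol H = 2 × (6.06 / 18.02) = 0.6726; mass H = 0.6726 × 1.008 = 0.6780 g
mol N = 1.88 / 14.01 = 0.1342
mass O = 10.1 − (5.778) = 4.322 g → mol O = 0.2701
Smallest is N at 0.1342 mol; normalising gives C 1.998, H 5.012, N 1.000, O 2.013
Ratio ≈ 2:5:1:2, so the empirical formula is C2H5NO2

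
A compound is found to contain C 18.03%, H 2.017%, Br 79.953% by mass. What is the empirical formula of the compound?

C3H4Br2

Assume 100 g: 18.03 g C, 2.017 g H, 79.953 g Br.
Moles — C: 18.03 / 12.01 = 1.501 mol; H: 2.017 / 1.008 = 2.001 mol; Br: 79.953 / 79.90 = 1.001 mol
Ratios (÷ 1.001): C 1.500, H 2.000, Br 1.000
Multiply by 2: C 3.00, H 4.00, Br 2.00 → C3H4Br2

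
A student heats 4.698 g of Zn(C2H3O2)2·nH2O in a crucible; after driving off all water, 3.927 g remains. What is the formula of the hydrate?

Zn(C2H3O2)2·2H2O

Mass of water lost = 4.698 − 3.927 = 0.771 g → 0.771 / 18.02 = 0.04279 mol H2O
Molar mass of Zn(C2H3O2)2 = 183.47 g/mol → mol Zn(C2H3O2)2 = 3.927 / 183.47 = 0.0214
n = 0.04279 / 0.0214 = 2.00 ≈ 2 → Zn(C2H3O2)2·2H2O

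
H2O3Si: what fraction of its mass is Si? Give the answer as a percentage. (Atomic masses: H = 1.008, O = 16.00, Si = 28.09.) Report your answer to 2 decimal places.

35.96%

Molar mass = 2(1.008) + 3(16.00) + 1(28.09) = 78.106 g/mol
Mass of Si per mole = 1 × 28.09 = 28.090 g
% Si = 28.090 / 78.106 × 100 = 35.96%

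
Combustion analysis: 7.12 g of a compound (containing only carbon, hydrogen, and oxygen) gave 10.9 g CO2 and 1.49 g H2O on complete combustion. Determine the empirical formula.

C3H2O3

mol C = 10.9 / 44.01 = 0.2477; mass C = 0.2477 × 12.01 = 2.975 g
mol H = 2 × (1.49 / 18.02) = 0.1654; mass H = 0.1654 × 1.008 = 0.1667 g
mass O = 7.12 − (3.141) = 3.979 g → mol O = 0.2487
Ratios (÷ 0.1654): C 1.498, H 1.000, O 1.504
×2: C 3.00, H 2.00, O 3.01 → C3H2O3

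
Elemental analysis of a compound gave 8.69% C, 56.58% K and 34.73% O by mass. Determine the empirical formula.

Assume 100 g: 8.69 g C, 56.58 g K, 34.73 g O.
n(C) = 8.69/12.01 = 0.7236, n(K) = 56.58/39.10 = 1.447, n(O) = 34.73/16.00 = 2.171
Ratios (÷ 0.7236): C 1.000, K 2.000, O 3.000
≈ 1:2:3 → CK2O3

CK2O3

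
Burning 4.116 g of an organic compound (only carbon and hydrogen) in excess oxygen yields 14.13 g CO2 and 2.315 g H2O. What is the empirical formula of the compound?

mol C = 14.13 / 44.01 = 0.3211; mass C = 0.3211 × 12.01 = 3.856 g
mol H = 2 × (2.315 / 18.02) = 0.2569; mass H = 0.2569 × 1.008 = 0.2590 g
Ratios (÷ 0.2569): C 1.250, H 1.000
Scaling by 4: C 5.00, H 4.00 → C5H4

C5H4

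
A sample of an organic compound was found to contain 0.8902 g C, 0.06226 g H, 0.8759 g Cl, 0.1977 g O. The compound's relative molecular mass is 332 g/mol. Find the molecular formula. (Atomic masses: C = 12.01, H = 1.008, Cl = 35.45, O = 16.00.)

C12H10Cl4O2

C: 0.8902 g ÷ 12.01 g/mol = 0.07412 mol
H: 0.06226 g ÷ 1.008 g/mol = 0.06177 mol
Cl: 0.8759 g ÷ 35.45 g/mol = 0.02471 mol
O: 0.1977 g ÷ 16.00 g/mol = 0.01236 mol
Divide by the smallest (0.01236 mol O): C 5.999, H 4.999, Cl 2.000, O 1.000
Ratio ≈ 6:5:2:1, so the empirical formula is C6H5Cl2O
Empirical-formula mass = 164.00 g/mol
n = 332 / 164.00 = 2.02 ≈ 2
Molecular formula = (C6H5Cl2O)×2 = C12H10Cl4O2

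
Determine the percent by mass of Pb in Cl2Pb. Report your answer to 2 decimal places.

Molar mass = 2(35.45) + 1(207.2) = 278.100 g/mol
Mass of Pb per mole = 1 × 207.2 = 207.200 g
% Pb = 207.200 / 278.100 × 100 = 74.51%

74.51%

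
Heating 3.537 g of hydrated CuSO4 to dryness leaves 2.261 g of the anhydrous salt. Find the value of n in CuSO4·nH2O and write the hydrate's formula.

Mass of water lost = 3.537 − 2.261 = 1.276 g → 1.276 / 18.02 = 0.07081 mol H2O
Molar mass of CuSO4 = 159.62 g/mol → mol CuSO4 = 2.261 / 159.62 = 0.01416
n = 0.07081 / 0.01416 = 5.00 ≈ 5 → CuSO4·5H2O

CuSO4·5H2O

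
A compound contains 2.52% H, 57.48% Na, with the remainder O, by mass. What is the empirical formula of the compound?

HNaO

Assume 100 g: 2.52 g H, 57.48 g Na, 40 g O.
H: 2.52 g ÷ 1.008 g/mol = 2.5 mol
Na: 57.48 g ÷ 22.99 g/mol = 2.5 mol
O: 40 g ÷ 16.00 g/mol = 2.5 mol
Ratios (÷ 2.5): H 1.000, Na 1.000, O 1.000
Ratio ≈ 1:1:1, so the empirical formula is HNaO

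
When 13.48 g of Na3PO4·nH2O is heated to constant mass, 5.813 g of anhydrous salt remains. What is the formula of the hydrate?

Na3PO4·12H2O

Mass of water lost = 13.48 − 5.813 = 7.667 g → 7.667 / 18.02 = 0.4255 mol H2O
Molar mass of Na3PO4 = 163.94 g/mol → mol Na3PO4 = 5.813 / 163.94 = 0.03546
n = 0.4255 / 0.03546 = 12.00 ≈ 12 → Na3PO4·12H2O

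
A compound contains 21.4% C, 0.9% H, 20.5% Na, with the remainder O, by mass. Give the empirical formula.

Assume 100 g: 21.4 g C, 0.9 g H, 20.5 g Na, 57.2 g O.
n(C) = 21.4/12.01 = 1.782, n(H) = 0.9/1.008 = 0.8929, n(Na) = 20.5/22.99 = 0.8917, n(O) = 57.2/16.00 = 3.575
Divide by the smallest (0.8917 mol Na): C 1.998, H 1.001, Na 1.000, O 4.009
≈ 2:1:1:4 → C2HNaO4

C2HNaO4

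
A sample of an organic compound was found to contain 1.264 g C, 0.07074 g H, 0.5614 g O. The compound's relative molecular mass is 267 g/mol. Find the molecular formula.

C15H10O5

n(C) = 1.264/12.01 = 0.1052, n(H) = 0.07074/1.008 = 0.07018, n(O) = 0.5614/16.00 = 0.03509
Divide by the smallest (0.03509 mol O): C 3.000, H 2.000, O 1.000
→ C3H2O
Empirical-formula mass = 54.05 g/mol
n = 267 / 54.05 = 4.94 ≈ 5
Molecular formula = (C3H2O)×5 = C15H10O5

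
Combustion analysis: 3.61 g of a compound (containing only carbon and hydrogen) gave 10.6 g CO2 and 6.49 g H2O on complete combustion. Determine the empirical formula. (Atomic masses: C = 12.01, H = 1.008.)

mol C = 10.6 / 44.01 = 0.2409; mass C = 0.2409 × 12.01 = 2.893 g
mol H = 2 × (6.49 / 18.02) = 0.7203; mass H = 0.7203 × 1.008 = 0.7261 g
Divide by the smallest (0.2409 mol C): C 1.000, H 2.991
→ CH3

CH3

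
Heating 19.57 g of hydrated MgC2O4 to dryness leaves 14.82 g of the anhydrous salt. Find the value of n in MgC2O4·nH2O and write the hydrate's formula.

Mass of water lost = 19.57 − 14.82 = 4.75 g → 4.75 / 18.02 = 0.2636 mol H2O
Molar mass of MgC2O4 = 112.33 g/mol → mol MgC2O4 = 14.82 / 112.33 = 0.1319
n = 0.2636 / 0.1319 = 2.00 ≈ 2 → MgC2O4·2H2O

MgC2O4·2H2O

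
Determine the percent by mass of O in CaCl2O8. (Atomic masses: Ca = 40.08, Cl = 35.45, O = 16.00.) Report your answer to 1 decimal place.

Molar mass = 1(40.08) + 2(35.45) + 8(16.00) = 238.980 g/mol
Mass of O per mole = 8 × 16.00 = 128.000 g
% O = 128.000 / 238.980 × 100 = 53.6%

53.6%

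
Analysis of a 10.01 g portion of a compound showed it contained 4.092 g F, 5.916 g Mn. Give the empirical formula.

Moles — F: 4.092 / 19.00 = 0.2154 mol; Mn: 5.916 / 54.94 = 0.1077 mol
Divide by the smallest (0.1077 mol Mn): F 2.000, Mn 1.000
Ratio ≈ 2:1, so the empirical formula is F2Mn

F2Mn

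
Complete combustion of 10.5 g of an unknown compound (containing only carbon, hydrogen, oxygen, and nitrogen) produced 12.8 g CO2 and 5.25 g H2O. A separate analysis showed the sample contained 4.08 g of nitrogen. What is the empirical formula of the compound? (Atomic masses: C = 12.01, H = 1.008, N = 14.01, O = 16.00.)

mol C = 12.8 / 44.01 = 0.2908; mass C = 0.2908 × 12.01 = 3.493 g
mol H = 2 × (5.25 / 18.02) = 0.5827; mass H = 0.5827 × 1.008 = 0.5873 g
mol N = 4.08 / 14.01 = 0.2912
mass O = 10.5 − (8.160) = 2.340 g → mol O = 0.1462
Divide by the smallest (0.1462 mol O): C 1.989, H 3.985, N 1.992, O 1.000
Ratio ≈ 2:4:2:1, so the empirical formula is C2H4N2O

C2H4N2O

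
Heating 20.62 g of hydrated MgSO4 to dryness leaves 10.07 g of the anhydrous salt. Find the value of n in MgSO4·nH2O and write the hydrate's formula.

Mass of water lost = 20.62 − 10.07 = 10.55 g → 10.55 / 18.02 = 0.5855 mol H2O
Molar mass of MgSO4 = 120.38 g/mol → mol MgSO4 = 10.07 / 120.38 = 0.08365
n = 0.5855 / 0.08365 = 7.00 ≈ 7 → MgSO4·7H2O

MgSO4·7H2O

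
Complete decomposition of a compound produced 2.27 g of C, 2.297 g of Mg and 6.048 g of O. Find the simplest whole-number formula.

C2MgO4

Moles — C: 2.27 / 12.01 = 0.189 mol; Mg: 2.297 / 24.31 = 0.09449 mol; O: 6.048 / 16.00 = 0.378 mol
Smallest is Mg at 0.09449 mol; normalising gives C 2.000, Mg 1.000, O 4.001
Ratio ≈ 2:1:4, so the empirical formula is C2MgO4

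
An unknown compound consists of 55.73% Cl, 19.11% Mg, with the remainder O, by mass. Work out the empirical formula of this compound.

Cl2MgO2

Assume 100 g: 55.73 g Cl, 19.11 g Mg, 25.16 g O.
n(Cl) = 55.73/35.45 = 1.572, n(Mg) = 19.11/24.31 = 0.7861, n(O) = 25.16/16.00 = 1.573
Ratios (÷ 0.7861): Cl 2.000, Mg 1.000, O 2.000
Ratio ≈ 2:1:2, so the empirical formula is Cl2MgO2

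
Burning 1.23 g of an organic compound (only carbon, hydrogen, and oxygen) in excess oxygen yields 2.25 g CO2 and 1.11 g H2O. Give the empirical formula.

mol C = 2.25 / 44.01 = 0.05112; mass C = 0.05112 × 12.01 = 0.6140 g
mol H = 2 × (1.11 / 18.02) = 0.1232; mass H = 0.1232 × 1.008 = 0.1242 g
mass O = 1.23 − (0.7382) = 0.4918 g → mol O = 0.03074
Ratios (÷ 0.03074): C 1.663, H 4.008, O 1.000
Multiply by 3: C 4.99, H 12.02, O 3.00 → C5H12O3

C5H12O3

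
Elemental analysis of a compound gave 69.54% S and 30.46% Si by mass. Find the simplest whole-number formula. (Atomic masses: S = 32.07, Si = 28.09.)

S2Si

Assume 100 g: 69.54 g S, 30.46 g Si.
S: 69.54 g ÷ 32.07 g/mol = 2.168 mol
Si: 30.46 g ÷ 28.09 g/mol = 1.084 mol
Ratios (÷ 1.084): S 2.000, Si 1.000
→ S2Si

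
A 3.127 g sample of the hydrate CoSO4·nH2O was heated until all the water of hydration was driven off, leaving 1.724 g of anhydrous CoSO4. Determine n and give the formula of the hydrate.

Mass of water lost = 3.127 − 1.724 = 1.403 g → 1.403 / 18.02 = 0.07786 mol H2O
Molar mass of CoSO4 = 155.00 g/mol → mol CoSO4 = 1.724 / 155.00 = 0.01112
n = 0.07786 / 0.01112 = 7.00 ≈ 7 → CoSO4·7H2O

CoSO4·7H2O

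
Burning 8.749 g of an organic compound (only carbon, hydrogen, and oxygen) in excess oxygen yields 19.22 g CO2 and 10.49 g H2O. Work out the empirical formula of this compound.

C3H8O

mol C = 19.22 / 44.01 = 0.4367; mass C = 0.4367 × 12.01 = 5.245 g
mol H = 2 × (10.49 / 18.02) = 1.164; mass H = 1.164 × 1.008 = 1.174 g
mass O = 8.749 − (6.419) = 2.330 g → mol O = 0.1457
Divide by the smallest (0.1457 mol O): C 2.998, H 7.993, O 1.000
≈ 3:8:1 → C3H8O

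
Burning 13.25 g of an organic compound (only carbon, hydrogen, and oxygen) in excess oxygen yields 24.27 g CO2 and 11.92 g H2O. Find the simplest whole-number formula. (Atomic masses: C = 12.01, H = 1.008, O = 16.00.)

mol C = 24.27 / 44.01 = 0.5515; mass C = 0.5515 × 12.01 = 6.623 g
mol H = 2 × (11.92 / 18.02) = 1.323; mass H = 1.323 × 1.008 = 1.334 g
mass O = 13.25 − (7.957) = 5.293 g → mol O = 0.3308
Ratios (÷ 0.3308): C 1.667, H 3.999, O 1.000
Scaling by 3: C 5.00, H 12.00, O 3.00 → C5H12O3

C5H12O3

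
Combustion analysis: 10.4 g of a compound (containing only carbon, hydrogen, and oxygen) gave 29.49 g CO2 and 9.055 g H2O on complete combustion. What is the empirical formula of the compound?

C8H12O

mol C = 29.49 / 44.01 = 0.6701; mass C = 0.6701 × 12.01 = 8.048 g
mol H = 2 × (9.055 / 18.02) = 1.005; mass H = 1.005 × 1.008 = 1.013 g
mass O = 10.4 − (9.061) = 1.339 g → mol O = 0.08371
Ratios (÷ 0.08371): C 8.005, H 12.006, O 1.000
Ratio ≈ 8:12:1, so the empirical formula is C8H12O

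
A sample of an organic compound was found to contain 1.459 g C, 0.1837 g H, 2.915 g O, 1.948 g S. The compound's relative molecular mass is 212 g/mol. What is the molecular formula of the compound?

C4H6O6S2

n(C) = 1.459/12.01 = 0.1215, n(H) = 0.1837/1.008 = 0.1822, n(O) = 2.915/16.00 = 0.1822, n(S) = 1.948/32.07 = 0.06074
Divide by the smallest (0.06074 mol S): C 2.000, H 3.000, O 2.999, S 1.000
Ratio ≈ 2:3:3:1, so the empirical formula is C2H3O3S
Empirical-formula mass = 107.11 g/mol
n = 212 / 107.11 = 1.98 ≈ 2
Molecular formula = (C2H3O3S)×2 = C4H6O6S2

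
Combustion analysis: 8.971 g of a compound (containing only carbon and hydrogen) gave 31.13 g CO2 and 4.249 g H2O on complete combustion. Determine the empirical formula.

mol C = 31.13 / 44.01 = 0.7073; mass C = 0.7073 × 12.01 = 8.495 g
mol H = 2 × (4.249 / 18.02) = 0.4716; mass H = 0.4716 × 1.008 = 0.4754 g
Divide by the smallest (0.4716 mol H): C 1.500, H 1.000
Scaling by 2: C 3.00, H 2.00 → C3H2

C3H2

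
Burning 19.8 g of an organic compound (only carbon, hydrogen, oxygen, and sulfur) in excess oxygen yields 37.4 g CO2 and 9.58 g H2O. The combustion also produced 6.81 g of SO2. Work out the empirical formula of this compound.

C8H10O3S

mol C = 37.4 / 44.01 = 0.8498; mass C = 0.8498 × 12.01 = 10.21 g
mol H = 2 × (9.58 / 18.02) = 1.063; mass H = 1.063 × 1.008 = 1.072 g
mol S = 6.81 / 64.07 = 0.1063; mass S = 3.409 g
mass O = 19.8 − (14.69) = 5.113 g → mol O = 0.3196
Smallest is S at 0.1063 mol; normalising gives C 7.995, H 10.003, O 3.007, S 1.000
→ C8H10O3S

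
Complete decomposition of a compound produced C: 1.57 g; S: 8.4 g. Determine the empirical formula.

Moles — C: 1.57 / 12.01 = 0.1307 mol; S: 8.4 / 32.07 = 0.2619 mol
Divide by the smallest (0.1307 mol C): C 1.000, S 2.004
→ CS2

CS2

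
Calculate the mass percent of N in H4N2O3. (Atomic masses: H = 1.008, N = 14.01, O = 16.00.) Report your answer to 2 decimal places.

Molar mass = 4(1.008) + 2(14.01) + 3(16.00) = 80.052 g/mol
Mass of N per mole = 2 × 14.01 = 28.020 g
% N = 28.020 / 80.052 × 100 = 35.00%

35.00%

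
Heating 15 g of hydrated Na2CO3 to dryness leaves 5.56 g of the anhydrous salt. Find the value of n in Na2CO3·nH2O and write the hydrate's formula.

Mass of water lost = 15 − 5.56 = 9.44 g → 9.44 / 18.02 = 0.5239 mol H2O
Molar mass of Na2CO3 = 105.99 g/mol → mol Na2CO3 = 5.56 / 105.99 = 0.05246
n = 0.5239 / 0.05246 = 9.99 ≈ 10 → Na2CO3·10H2O

Na2CO3·10H2O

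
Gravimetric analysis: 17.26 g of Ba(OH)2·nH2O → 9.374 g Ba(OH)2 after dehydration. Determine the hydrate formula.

Mass of water lost = 17.26 − 9.374 = 7.886 g → 7.886 / 18.02 = 0.4376 mol H2O
Molar mass of Ba(OH)2 = 171.35 g/mol → mol Ba(OH)2 = 9.374 / 171.35 = 0.05471
n = 0.4376 / 0.05471 = 8.00 ≈ 8 → Ba(OH)2·8H2O

Ba(OH)2·8H2O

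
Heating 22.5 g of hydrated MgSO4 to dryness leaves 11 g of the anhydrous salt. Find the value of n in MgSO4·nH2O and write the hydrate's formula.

MgSO4·7H2O

Mass of water lost = 22.5 − 11 = 11.5 g → 11.5 / 18.02 = 0.6382 mol H2O
Molar mass of MgSO4 = 120.38 g/mol → mol MgSO4 = 11 / 120.38 = 0.09138
n = 0.6382 / 0.09138 = 6.98 ≈ 7 → MgSO4·7H2O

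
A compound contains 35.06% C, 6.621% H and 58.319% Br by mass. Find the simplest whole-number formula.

Assume 100 g: 35.06 g C, 6.621 g H, 58.319 g Br.
Moles — C: 35.06 / 12.01 = 2.919 mol; H: 6.621 / 1.008 = 6.568 mol; Br: 58.319 / 79.90 = 0.7299 mol
Ratios (÷ 0.7299): C 3.999, H 8.999, Br 1.000
Ratio ≈ 4:9:1, so the empirical formula is C4H9Br

C4H9Br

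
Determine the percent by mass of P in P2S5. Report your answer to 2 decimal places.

27.86%

Molar mass = 2(30.97) + 5(32.07) = 222.290 g/mol
Mass of P per mole = 2 × 30.97 = 61.940 g
% P = 61.940 / 222.290 × 100 = 27.86%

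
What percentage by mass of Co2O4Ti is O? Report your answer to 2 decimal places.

27.86%

Molar mass = 2(58.93) + 4(16.00) + 1(47.87) = 229.730 g/mol
Mass of O per mole = 4 × 16.00 = 64.000 g
% O = 64.000 / 229.730 × 100 = 27.86%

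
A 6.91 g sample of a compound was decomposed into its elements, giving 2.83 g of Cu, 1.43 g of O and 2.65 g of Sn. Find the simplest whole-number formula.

Cu2O4Sn

n(Cu) = 2.83/63.55 = 0.04453, n(O) = 1.43/16.00 = 0.08937, n(Sn) = 2.65/118.71 = 0.02232
Ratios (÷ 0.02232): Cu 1.995, O 4.004, Sn 1.000
≈ 2:4:1 → Cu2O4Sn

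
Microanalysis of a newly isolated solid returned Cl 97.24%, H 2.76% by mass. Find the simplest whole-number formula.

ClH

Assume 100 g: 97.24 g Cl, 2.76 g H.
n(Cl) = 97.24/35.45 = 2.743, n(H) = 2.76/1.008 = 2.738
Divide by the smallest (2.738 mol H): Cl 1.002, H 1.000
Ratio ≈ 1:1, so the empirical formula is ClH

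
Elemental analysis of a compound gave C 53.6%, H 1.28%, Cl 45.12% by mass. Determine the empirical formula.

Assume 100 g: 53.6 g C, 1.28 g H, 45.12 g Cl.
n(C) = 53.6/12.01 = 4.463, n(H) = 1.28/1.008 = 1.27, n(Cl) = 45.12/35.45 = 1.273
Divide by the smallest (1.27 mol H): C 3.515, H 1.000, Cl 1.002
Multiply by 2: C 7.03, H 2.00, Cl 2.00 → C7H2Cl2

C7H2Cl2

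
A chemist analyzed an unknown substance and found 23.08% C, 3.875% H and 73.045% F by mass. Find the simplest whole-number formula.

Assume 100 g: 23.08 g C, 3.875 g H, 73.045 g F.
n(C) = 23.08/12.01 = 1.922, n(H) = 3.875/1.008 = 3.844, n(F) = 73.045/19.00 = 3.844
Smallest is C at 1.922 mol; normalising gives C 1.000, H 2.000, F 2.001
Ratio ≈ 1:2:2, so the empirical formula is CH2F2

CH2F2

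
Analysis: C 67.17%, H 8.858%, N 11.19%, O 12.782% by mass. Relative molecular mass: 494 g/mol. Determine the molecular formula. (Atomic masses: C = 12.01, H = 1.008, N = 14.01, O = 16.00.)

C28H44N4O4

Assume 100 g: 67.17 g C, 8.858 g H, 11.19 g N, 12.782 g O.
Moles — C: 67.17 / 12.01 = 5.593 mol; H: 8.858 / 1.008 = 8.788 mol; N: 11.19 / 14.01 = 0.7987 mol; O: 12.782 / 16.00 = 0.7989 mol
Ratios (÷ 0.7987): C 7.002, H 11.002, N 1.000, O 1.000
→ C7H11NO
Empirical-formula mass = 125.17 g/mol
n = 494 / 125.17 = 3.95 ≈ 4
Molecular formula = (C7H11NO)×4 = C28H44N4O4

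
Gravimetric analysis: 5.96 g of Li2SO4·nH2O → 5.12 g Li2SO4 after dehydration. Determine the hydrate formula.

Li2SO4·H2O

Mass of water lost = 5.96 − 5.12 = 0.84 g → 0.84 / 18.02 = 0.04661 mol H2O
Molar mass of Li2SO4 = 109.95 g/mol → mol Li2SO4 = 5.12 / 109.95 = 0.04657
n = 0.04661 / 0.04657 = 1.00 ≈ 1 → Li2SO4·H2O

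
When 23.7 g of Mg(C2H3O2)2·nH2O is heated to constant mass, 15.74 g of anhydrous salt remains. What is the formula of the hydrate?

Mass of water lost = 23.7 − 15.74 = 7.96 g → 7.96 / 18.02 = 0.4417 mol H2O
Molar mass of Mg(C2H3O2)2 = 142.40 g/mol → mol Mg(C2H3O2)2 = 15.74 / 142.40 = 0.1105
n = 0.4417 / 0.1105 = 4.00 ≈ 4 → Mg(C2H3O2)2·4H2O

Mg(C2H3O2)2·4H2O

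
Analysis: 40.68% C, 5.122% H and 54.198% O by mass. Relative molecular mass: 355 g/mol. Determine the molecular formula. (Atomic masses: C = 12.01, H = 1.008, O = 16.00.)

Assume 100 g: 40.68 g C, 5.122 g H, 54.198 g O.
C: 40.68 g ÷ 12.01 g/mol = 3.387 mol
H: 5.122 g ÷ 1.008 g/mol = 5.081 mol
O: 54.198 g ÷ 16.00 g/mol = 3.387 mol
Ratios (÷ 3.387): C 1.000, H 1.500, O 1.000
×2: C 2.00, H 3.00, O 2.00 → C2H3O2
Empirical-formula mass = 59.04 g/mol
n = 355 / 59.04 = 6.01 ≈ 6
Molecular formula = (C2H3O2)×6 = C12H18O12

C12H18O12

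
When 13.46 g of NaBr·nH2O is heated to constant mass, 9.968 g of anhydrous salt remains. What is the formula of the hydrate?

Mass of water lost = 13.46 − 9.968 = 3.492 g → 3.492 / 18.02 = 0.1938 mol H2O
Molar mass of NaBr = 102.89 g/mol → mol NaBr = 9.968 / 102.89 = 0.09688
n = 0.1938 / 0.09688 = 2.00 ≈ 2 → NaBr·2H2O

NaBr·2H2O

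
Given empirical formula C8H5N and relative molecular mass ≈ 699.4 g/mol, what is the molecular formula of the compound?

C48H30N6

Empirical-formula mass = 115.13 g/mol
n = 699.4 / 115.13 = 6.07 ≈ 6
Molecular formula = (C8H5N)6 = C48H30N6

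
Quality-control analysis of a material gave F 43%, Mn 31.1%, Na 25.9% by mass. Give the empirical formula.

Assume 100 g: 43 g F, 31.1 g Mn, 25.9 g Na.
Moles — F: 43 / 19.00 = 2.263 mol; Mn: 31.1 / 54.94 = 0.5661 mol; Na: 25.9 / 22.99 = 1.127 mol
Ratios (÷ 0.5661): F 3.998, Mn 1.000, Na 1.990
≈ 4:1:2 → F4MnNa2

F4MnNa2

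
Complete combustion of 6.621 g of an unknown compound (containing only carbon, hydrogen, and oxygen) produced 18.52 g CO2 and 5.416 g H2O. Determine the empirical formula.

mol C = 18.52 / 44.01 = 0.4208; mass C = 0.4208 × 12.01 = 5.054 g
mol H = 2 × (5.416 / 18.02) = 0.6011; mass H = 0.6011 × 1.008 = 0.6059 g
mass O = 6.621 − (5.660) = 0.9611 g → mol O = 0.06007
Ratios (÷ 0.06007): C 7.005, H 10.007, O 1.000
→ C7H10O

C7H10O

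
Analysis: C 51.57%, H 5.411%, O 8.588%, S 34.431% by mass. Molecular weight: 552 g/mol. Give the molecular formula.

Assume 100 g: 51.57 g C, 5.411 g H, 8.588 g O, 34.431 g S.
C: 51.57 g ÷ 12.01 g/mol = 4.294 mol
H: 5.411 g ÷ 1.008 g/mol = 5.368 mol
O: 8.588 g ÷ 16.00 g/mol = 0.5367 mol
S: 34.431 g ÷ 32.07 g/mol = 1.074 mol
Smallest is O at 0.5367 mol; normalising gives C 8.000, H 10.001, O 1.000, S 2.000
≈ 8:10:1:2 → C8H10OS2
Empirical-formula mass = 186.30 g/mol
n = 552 / 186.30 = 2.96 ≈ 3
Molecular formula = (C8H10OS2)×3 = C24H30O3S6

C24H30O3S6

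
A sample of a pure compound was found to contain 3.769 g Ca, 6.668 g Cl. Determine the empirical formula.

n(Ca) = 3.769/40.08 = 0.09404, n(Cl) = 6.668/35.45 = 0.1881
Divide by the smallest (0.09404 mol Ca): Ca 1.000, Cl 2.000
→ CaCl2

CaCl2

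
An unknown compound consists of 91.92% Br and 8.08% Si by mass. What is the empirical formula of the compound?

Br4Si

Assume 100 g: 91.92 g Br, 8.08 g Si.
Br: 91.92 g ÷ 79.90 g/mol = 1.15 mol
Si: 8.08 g ÷ 28.09 g/mol = 0.2876 mol
Ratios (÷ 0.2876): Br 3.999, Si 1.000
≈ 4:1 → Br4Si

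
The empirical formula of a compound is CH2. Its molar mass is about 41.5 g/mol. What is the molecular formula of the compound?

Empirical-formula mass = 14.03 g/mol
n = 41.5 / 14.03 = 2.96 ≈ 3
Molecular formula = (CH2)3 = C3H6

C3H6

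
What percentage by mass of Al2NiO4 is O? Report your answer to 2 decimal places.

Molar mass = 2(26.98) + 1(58.69) + 4(16.00) = 176.650 g/mol
Mass of O per mole = 4 × 16.00 = 64.000 g
% O = 64.000 / 176.650 × 100 = 36.23%

36.23%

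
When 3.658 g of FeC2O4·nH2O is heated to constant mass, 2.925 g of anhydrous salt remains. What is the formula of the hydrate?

FeC2O4·2H2O

Mass of water lost = 3.658 − 2.925 = 0.733 g → 0.733 / 18.02 = 0.04068 mol H2O
Molar mass of FeC2O4 = 143.87 g/mol → mol FeC2O4 = 2.925 / 143.87 = 0.02033
n = 0.04068 / 0.02033 = 2.00 ≈ 2 → FeC2O4·2H2O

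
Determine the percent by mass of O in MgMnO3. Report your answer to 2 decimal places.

37.72%

Molar mass = 1(24.31) + 1(54.94) + 3(16.00) = 127.250 g/mol
Mass of O per mole = 3 × 16.00 = 48.000 g
% O = 48.000 / 127.250 × 100 = 37.72%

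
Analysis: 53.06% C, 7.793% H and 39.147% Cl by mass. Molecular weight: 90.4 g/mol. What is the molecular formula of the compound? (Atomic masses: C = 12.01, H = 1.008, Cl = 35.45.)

C4H7Cl

Assume 100 g: 53.06 g C, 7.793 g H, 39.147 g Cl.
C: 53.06 g ÷ 12.01 g/mol = 4.418 mol
H: 7.793 g ÷ 1.008 g/mol = 7.731 mol
Cl: 39.147 g ÷ 35.45 g/mol = 1.104 mol
Ratios (÷ 1.104): C 4.001, H 7.001, Cl 1.000
→ C4H7Cl
Empirical-formula mass = 90.55 g/mol
n = 90.4 / 90.55 = 1.00 ≈ 1
Molecular formula = empirical formula = C4H7Cl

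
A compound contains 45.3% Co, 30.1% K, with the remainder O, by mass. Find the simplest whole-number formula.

Assume 100 g: 45.3 g Co, 30.1 g K, 24.6 g O.
Co: 45.3 g ÷ 58.93 g/mol = 0.7687 mol
K: 30.1 g ÷ 39.10 g/mol = 0.7698 mol
O: 24.6 g ÷ 16.00 g/mol = 1.538 mol
Divide by the smallest (0.7687 mol Co): Co 1.000, K 1.001, O 2.000
≈ 1:1:2 → CoKO2

CoKO2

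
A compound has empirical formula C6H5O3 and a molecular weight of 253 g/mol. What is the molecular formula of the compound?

Empirical-formula mass = 125.10 g/mol
n = 253 / 125.10 = 2.02 ≈ 2
Molecular formula = (C6H5O3)2 = C12H10O6

C12H10O6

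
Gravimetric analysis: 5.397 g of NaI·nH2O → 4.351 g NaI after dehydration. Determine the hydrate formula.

Mass of water lost = 5.397 − 4.351 = 1.046 g → 1.046 / 18.02 = 0.05805 mol H2O
Molar mass of NaI = 149.89 g/mol → mol NaI = 4.351 / 149.89 = 0.02903
n = 0.05805 / 0.02903 = 2.00 ≈ 2 → NaI·2H2O

NaI·2H2O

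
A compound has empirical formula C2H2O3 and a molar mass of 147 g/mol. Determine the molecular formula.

C4H4O6

Empirical-formula mass = 74.04 g/mol
n = 147 / 74.04 = 1.99 ≈ 2
Molecular formula = (C2H2O3)2 = C4H4O6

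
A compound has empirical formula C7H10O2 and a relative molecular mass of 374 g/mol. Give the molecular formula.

C21H30O6

Empirical-formula mass = 126.15 g/mol
n = 374 / 126.15 = 2.96 ≈ 3
Molecular formula = (C7H10O2)3 = C21H30O6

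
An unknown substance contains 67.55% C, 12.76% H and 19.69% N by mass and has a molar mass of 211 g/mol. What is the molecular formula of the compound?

C12H27N3

Assume 100 g: 67.55 g C, 12.76 g H, 19.69 g N.
n(C) = 67.55/12.01 = 5.624, n(H) = 12.76/1.008 = 12.66, n(N) = 19.69/14.01 = 1.405
Ratios (÷ 1.405): C 4.002, H 9.007, N 1.000
→ C4H9N
Empirical-formula mass = 71.12 g/mol
n = 211 / 71.12 = 2.97 ≈ 3
Molecular formula = (C4H9N)×3 = C12H27N3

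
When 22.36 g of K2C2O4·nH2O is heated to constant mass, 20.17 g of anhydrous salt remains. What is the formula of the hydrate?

Mass of water lost = 22.36 − 20.17 = 2.19 g → 2.19 / 18.02 = 0.1215 mol H2O
Molar mass of K2C2O4 = 166.22 g/mol → mol K2C2O4 = 20.17 / 166.22 = 0.1213
n = 0.1215 / 0.1213 = 1.00 ≈ 1 → K2C2O4·H2O

K2C2O4·H2O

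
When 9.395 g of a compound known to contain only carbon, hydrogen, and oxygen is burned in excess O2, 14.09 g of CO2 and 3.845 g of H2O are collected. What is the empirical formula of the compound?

C3H4O3

mol C = 14.09 / 44.01 = 0.3202; mass C = 0.3202 × 12.01 = 3.845 g
mol H = 2 × (3.845 / 18.02) = 0.4267; mass H = 0.4267 × 1.008 = 0.4302 g
mass O = 9.395 − (4.275) = 5.120 g → mol O = 0.3200
Smallest is O at 0.32 mol; normalising gives C 1.001, H 1.334, O 1.000
Scaling by 3: C 3.00, H 4.00, O 3.00 → C3H4O3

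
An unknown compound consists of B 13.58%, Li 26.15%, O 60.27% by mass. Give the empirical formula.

BLi3O3

Assume 100 g: 13.58 g B, 26.15 g Li, 60.27 g O.
B: 13.58 g ÷ 10.81 g/mol = 1.256 mol
Li: 26.15 g ÷ 6.94 g/mol = 3.768 mol
O: 60.27 g ÷ 16.00 g/mol = 3.767 mol
Ratios (÷ 1.256): B 1.000, Li 2.999, O 2.999
≈ 1:3:3 → BLi3O3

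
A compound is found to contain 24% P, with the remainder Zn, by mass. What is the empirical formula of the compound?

P2Zn3

Assume 100 g: 24 g P, 76 g Zn.
n(P) = 24/30.97 = 0.7749, n(Zn) = 76/65.38 = 1.162
Divide by the smallest (0.7749 mol P): P 1.000, Zn 1.500
Multiply by 2: P 2.00, Zn 3.00 → P2Zn3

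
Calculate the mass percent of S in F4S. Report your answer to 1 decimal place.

29.7%

Molar mass = 4(19.00) + 1(32.07) = 108.070 g/mol
Mass of S per mole = 1 × 32.07 = 32.070 g
% S = 32.070 / 108.070 × 100 = 29.7%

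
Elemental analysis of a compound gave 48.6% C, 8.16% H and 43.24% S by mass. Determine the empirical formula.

Assume 100 g: 48.6 g C, 8.16 g H, 43.24 g S.
C: 48.6 g ÷ 12.01 g/mol = 4.047 mol
H: 8.16 g ÷ 1.008 g/mol = 8.095 mol
S: 43.24 g ÷ 32.07 g/mol = 1.348 mol
Smallest is S at 1.348 mol; normalising gives C 3.001, H 6.004, S 1.000
≈ 3:6:1 → C3H6S

C3H6S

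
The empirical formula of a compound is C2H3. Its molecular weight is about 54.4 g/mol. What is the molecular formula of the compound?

C4H6

Empirical-formula mass = 27.04 g/mol
n = 54.4 / 27.04 = 2.01 ≈ 2
Molecular formula = (C2H3)2 = C4H6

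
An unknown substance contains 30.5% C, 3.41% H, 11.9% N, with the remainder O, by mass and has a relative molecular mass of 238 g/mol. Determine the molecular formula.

Assume 100 g: 30.5 g C, 3.41 g H, 11.9 g N, 54.19 g O.
Moles — C: 30.5 / 12.01 = 2.54 mol; H: 3.41 / 1.008 = 3.383 mol; N: 11.9 / 14.01 = 0.8494 mol; O: 54.19 / 16.00 = 3.387 mol
Ratios (÷ 0.8494): C 2.990, H 3.983, N 1.000, O 3.987
→ C3H4NO4
Empirical-formula mass = 118.07 g/mol
n = 238 / 118.07 = 2.02 ≈ 2
Molecular formula = (C3H4NO4)×2 = C6H8N2O8

C6H8N2O8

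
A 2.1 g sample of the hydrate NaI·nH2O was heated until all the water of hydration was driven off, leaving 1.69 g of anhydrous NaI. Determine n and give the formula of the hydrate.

Mass of water lost = 2.1 − 1.69 = 0.41 g → 0.41 / 18.02 = 0.02275 mol H2O
Molar mass of NaI = 149.89 g/mol → mol NaI = 1.69 / 149.89 = 0.01127
n = 0.02275 / 0.01127 = 2.02 ≈ 2 → NaI·2H2O

NaI·2H2O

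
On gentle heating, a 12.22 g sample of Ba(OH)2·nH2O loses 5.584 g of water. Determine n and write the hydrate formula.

Ba(OH)2·8H2O

Mass of anhydrous Ba(OH)2 = 12.22 − 5.584 = 6.636 g
mol H2O = 5.584 / 18.02 = 0.3099
Molar mass of Ba(OH)2 = 171.35 g/mol → mol Ba(OH)2 = 6.636 / 171.35 = 0.03873
n = 0.3099 / 0.03873 = 8.00 ≈ 8 → Ba(OH)2·8H2O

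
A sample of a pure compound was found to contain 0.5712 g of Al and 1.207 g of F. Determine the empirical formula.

n(Al) = 0.5712/26.98 = 0.02117, n(F) = 1.207/19.00 = 0.06353
Smallest is Al at 0.02117 mol; normalising gives Al 1.000, F 3.001
≈ 1:3 → AlF3

AlF3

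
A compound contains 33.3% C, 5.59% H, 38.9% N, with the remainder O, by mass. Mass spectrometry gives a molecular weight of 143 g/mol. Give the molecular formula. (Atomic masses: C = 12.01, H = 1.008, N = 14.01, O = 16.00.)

C4H8N4O2

Assume 100 g: 33.3 g C, 5.59 g H, 38.9 g N, 22.21 g O.
C: 33.3 g ÷ 12.01 g/mol = 2.773 mol
H: 5.59 g ÷ 1.008 g/mol = 5.546 mol
N: 38.9 g ÷ 14.01 g/mol = 2.777 mol
O: 22.21 g ÷ 16.00 g/mol = 1.388 mol
Divide by the smallest (1.388 mol O): C 1.997, H 3.995, N 2.000, O 1.000
≈ 2:4:2:1 → C2H4N2O
Empirical-formula mass = 72.07 g/mol
n = 143 / 72.07 = 1.98 ≈ 2
Molecular formula = (C2H4N2O)×2 = C4H8N4O2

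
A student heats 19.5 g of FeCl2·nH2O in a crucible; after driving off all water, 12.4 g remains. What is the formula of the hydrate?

Mass of water lost = 19.5 − 12.4 = 7.1 g → 7.1 / 18.02 = 0.394 mol H2O
Molar mass of FeCl2 = 126.75 g/mol → mol FeCl2 = 12.4 / 126.75 = 0.09783
n = 0.394 / 0.09783 = 4.03 ≈ 4 → FeCl2·4H2O

FeCl2·4H2O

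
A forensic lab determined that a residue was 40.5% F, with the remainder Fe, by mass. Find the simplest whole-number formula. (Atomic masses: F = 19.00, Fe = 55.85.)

Assume 100 g: 40.5 g F, 59.5 g Fe.
n(F) = 40.5/19.00 = 2.132, n(Fe) = 59.5/55.85 = 1.065
Smallest is Fe at 1.065 mol; normalising gives F 2.001, Fe 1.000
≈ 2:1 → F2Fe

F2Fe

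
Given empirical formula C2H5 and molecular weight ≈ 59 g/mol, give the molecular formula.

Empirical-formula mass = 29.06 g/mol
n = 59 / 29.06 = 2.03 ≈ 2
Molecular formula = (C2H5)2 = C4H10

C4H10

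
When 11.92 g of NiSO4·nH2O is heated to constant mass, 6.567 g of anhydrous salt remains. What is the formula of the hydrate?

Mass of water lost = 11.92 − 6.567 = 5.353 g → 5.353 / 18.02 = 0.2971 mol H2O
Molar mass of NiSO4 = 154.76 g/mol → mol NiSO4 = 6.567 / 154.76 = 0.04243
n = 0.2971 / 0.04243 = 7.00 ≈ 7 → NiSO4·7H2O

NiSO4·7H2O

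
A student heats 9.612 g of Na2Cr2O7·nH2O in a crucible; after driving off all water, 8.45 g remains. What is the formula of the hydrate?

Na2Cr2O7·2H2O

Mass of water lost = 9.612 − 8.45 = 1.162 g → 1.162 / 18.02 = 0.06448 mol H2O
Molar mass of Na2Cr2O7 = 261.98 g/mol → mol Na2Cr2O7 = 8.45 / 261.98 = 0.03225
n = 0.06448 / 0.03225 = 2.00 ≈ 2 → Na2Cr2O7·2H2O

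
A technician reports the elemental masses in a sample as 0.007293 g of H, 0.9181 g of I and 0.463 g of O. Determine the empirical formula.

HIO4

Moles — H: 0.007293 / 1.008 = 0.007235 mol; I: 0.9181 / 126.90 = 0.007235 mol; O: 0.463 / 16.00 = 0.02894 mol
Smallest is I at 0.007235 mol; normalising gives H 1.000, I 1.000, O 4.000
→ HIO4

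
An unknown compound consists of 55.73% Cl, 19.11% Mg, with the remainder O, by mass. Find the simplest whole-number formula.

Cl2MgO2

Assume 100 g: 55.73 g Cl, 19.11 g Mg, 25.16 g O.
Moles — Cl: 55.73 / 35.45 = 1.572 mol; Mg: 19.11 / 24.31 = 0.7861 mol; O: 25.16 / 16.00 = 1.573 mol
Divide by the smallest (0.7861 mol Mg): Cl 2.000, Mg 1.000, O 2.000
≈ 2:1:2 → Cl2MgO2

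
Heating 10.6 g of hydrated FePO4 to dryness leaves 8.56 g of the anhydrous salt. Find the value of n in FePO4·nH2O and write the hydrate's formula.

FePO4·2H2O

Mass of water lost = 10.6 − 8.56 = 2.04 g → 2.04 / 18.02 = 0.1132 mol H2O
Molar mass of FePO4 = 150.82 g/mol → mol FePO4 = 8.56 / 150.82 = 0.05676
n = 0.1132 / 0.05676 = 1.99 ≈ 2 → FePO4·2H2O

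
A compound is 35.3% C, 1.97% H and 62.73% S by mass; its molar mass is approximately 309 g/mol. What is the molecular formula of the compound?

C9H6S6

Assume 100 g: 35.3 g C, 1.97 g H, 62.73 g S.
C: 35.3 g ÷ 12.01 g/mol = 2.939 mol
H: 1.97 g ÷ 1.008 g/mol = 1.954 mol
S: 62.73 g ÷ 32.07 g/mol = 1.956 mol
Smallest is H at 1.954 mol; normalising gives C 1.504, H 1.000, S 1.001
Multiply by 2: C 3.01, H 2.00, S 2.00 → C3H2S2
Empirical-formula mass = 102.19 g/mol
n = 309 / 102.19 = 3.02 ≈ 3
Molecular formula = (C3H2S2)×3 = C9H6S6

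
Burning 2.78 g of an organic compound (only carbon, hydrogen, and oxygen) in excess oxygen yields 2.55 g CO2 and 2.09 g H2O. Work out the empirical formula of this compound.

mol C = 2.55 / 44.01 = 0.05794; mass C = 0.05794 × 12.01 = 0.6959 g
mol H = 2 × (2.09 / 18.02) = 0.2320; mass H = 0.2320 × 1.008 = 0.2338 g
mass O = 2.78 − (0.9297) = 1.850 g → mol O = 0.1156
Ratios (÷ 0.05794): C 1.000, H 4.003, O 1.996
Ratio ≈ 1:4:2, so the empirical formula is CH4O2

CH4O2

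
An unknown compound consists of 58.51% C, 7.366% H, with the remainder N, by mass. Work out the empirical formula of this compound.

C2H3N

Assume 100 g: 58.51 g C, 7.366 g H, 34.124 g N.
n(C) = 58.51/12.01 = 4.872, n(H) = 7.366/1.008 = 7.308, n(N) = 34.124/14.01 = 2.436
Smallest is N at 2.436 mol; normalising gives C 2.000, H 3.000, N 1.000
→ C2H3N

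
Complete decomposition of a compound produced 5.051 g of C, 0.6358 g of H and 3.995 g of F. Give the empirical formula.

C2H3F

n(C) = 5.051/12.01 = 0.4206, n(H) = 0.6358/1.008 = 0.6308, n(F) = 3.995/19.00 = 0.2103
Smallest is F at 0.2103 mol; normalising gives C 2.000, H 3.000, F 1.000
→ C2H3F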